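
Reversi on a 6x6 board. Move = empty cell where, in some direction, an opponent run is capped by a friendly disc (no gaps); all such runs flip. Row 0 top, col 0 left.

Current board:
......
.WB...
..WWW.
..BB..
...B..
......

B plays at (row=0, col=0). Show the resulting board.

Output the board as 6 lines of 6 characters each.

Place B at (0,0); scan 8 dirs for brackets.
Dir NW: edge -> no flip
Dir N: edge -> no flip
Dir NE: edge -> no flip
Dir W: edge -> no flip
Dir E: first cell '.' (not opp) -> no flip
Dir SW: edge -> no flip
Dir S: first cell '.' (not opp) -> no flip
Dir SE: opp run (1,1) (2,2) capped by B -> flip
All flips: (1,1) (2,2)

Answer: B.....
.BB...
..BWW.
..BB..
...B..
......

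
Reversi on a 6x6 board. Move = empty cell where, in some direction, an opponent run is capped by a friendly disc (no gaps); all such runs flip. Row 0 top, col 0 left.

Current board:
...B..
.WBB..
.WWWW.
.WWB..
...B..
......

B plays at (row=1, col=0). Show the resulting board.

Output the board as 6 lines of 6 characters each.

Place B at (1,0); scan 8 dirs for brackets.
Dir NW: edge -> no flip
Dir N: first cell '.' (not opp) -> no flip
Dir NE: first cell '.' (not opp) -> no flip
Dir W: edge -> no flip
Dir E: opp run (1,1) capped by B -> flip
Dir SW: edge -> no flip
Dir S: first cell '.' (not opp) -> no flip
Dir SE: opp run (2,1) (3,2) capped by B -> flip
All flips: (1,1) (2,1) (3,2)

Answer: ...B..
BBBB..
.BWWW.
.WBB..
...B..
......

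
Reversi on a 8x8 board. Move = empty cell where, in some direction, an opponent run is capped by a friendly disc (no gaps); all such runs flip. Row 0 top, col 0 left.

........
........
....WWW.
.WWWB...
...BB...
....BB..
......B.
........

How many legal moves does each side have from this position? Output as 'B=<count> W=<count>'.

-- B to move --
(1,3): no bracket -> illegal
(1,4): flips 1 -> legal
(1,5): no bracket -> illegal
(1,6): flips 1 -> legal
(1,7): no bracket -> illegal
(2,0): no bracket -> illegal
(2,1): flips 1 -> legal
(2,2): flips 1 -> legal
(2,3): flips 1 -> legal
(2,7): no bracket -> illegal
(3,0): flips 3 -> legal
(3,5): no bracket -> illegal
(3,6): no bracket -> illegal
(3,7): no bracket -> illegal
(4,0): no bracket -> illegal
(4,1): no bracket -> illegal
(4,2): no bracket -> illegal
B mobility = 6
-- W to move --
(2,3): no bracket -> illegal
(3,5): flips 1 -> legal
(4,2): no bracket -> illegal
(4,5): no bracket -> illegal
(4,6): no bracket -> illegal
(5,2): flips 2 -> legal
(5,3): flips 1 -> legal
(5,6): no bracket -> illegal
(5,7): no bracket -> illegal
(6,3): no bracket -> illegal
(6,4): flips 3 -> legal
(6,5): flips 2 -> legal
(6,7): no bracket -> illegal
(7,5): no bracket -> illegal
(7,6): no bracket -> illegal
(7,7): flips 3 -> legal
W mobility = 6

Answer: B=6 W=6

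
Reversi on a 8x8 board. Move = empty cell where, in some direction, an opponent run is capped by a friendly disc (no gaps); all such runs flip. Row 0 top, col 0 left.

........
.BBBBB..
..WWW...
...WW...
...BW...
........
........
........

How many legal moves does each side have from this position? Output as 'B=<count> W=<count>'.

Answer: B=8 W=10

Derivation:
-- B to move --
(2,1): no bracket -> illegal
(2,5): flips 1 -> legal
(3,1): flips 1 -> legal
(3,2): flips 2 -> legal
(3,5): flips 1 -> legal
(4,2): flips 2 -> legal
(4,5): flips 3 -> legal
(5,3): no bracket -> illegal
(5,4): flips 3 -> legal
(5,5): flips 3 -> legal
B mobility = 8
-- W to move --
(0,0): flips 1 -> legal
(0,1): flips 1 -> legal
(0,2): flips 2 -> legal
(0,3): flips 1 -> legal
(0,4): flips 2 -> legal
(0,5): flips 1 -> legal
(0,6): flips 1 -> legal
(1,0): no bracket -> illegal
(1,6): no bracket -> illegal
(2,0): no bracket -> illegal
(2,1): no bracket -> illegal
(2,5): no bracket -> illegal
(2,6): no bracket -> illegal
(3,2): no bracket -> illegal
(4,2): flips 1 -> legal
(5,2): flips 1 -> legal
(5,3): flips 1 -> legal
(5,4): no bracket -> illegal
W mobility = 10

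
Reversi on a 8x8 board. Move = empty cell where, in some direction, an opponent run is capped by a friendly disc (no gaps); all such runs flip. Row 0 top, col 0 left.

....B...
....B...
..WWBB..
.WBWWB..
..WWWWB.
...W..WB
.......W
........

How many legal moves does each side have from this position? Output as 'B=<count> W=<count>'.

-- B to move --
(1,1): no bracket -> illegal
(1,2): flips 1 -> legal
(1,3): no bracket -> illegal
(2,0): no bracket -> illegal
(2,1): flips 2 -> legal
(3,0): flips 1 -> legal
(3,6): no bracket -> illegal
(4,0): no bracket -> illegal
(4,1): flips 4 -> legal
(4,7): no bracket -> illegal
(5,1): flips 2 -> legal
(5,2): flips 3 -> legal
(5,4): flips 3 -> legal
(5,5): flips 2 -> legal
(6,2): flips 2 -> legal
(6,3): no bracket -> illegal
(6,4): no bracket -> illegal
(6,5): no bracket -> illegal
(6,6): flips 1 -> legal
(7,6): no bracket -> illegal
(7,7): flips 1 -> legal
B mobility = 11
-- W to move --
(0,3): no bracket -> illegal
(0,5): flips 1 -> legal
(1,3): no bracket -> illegal
(1,5): flips 3 -> legal
(1,6): flips 1 -> legal
(2,1): flips 1 -> legal
(2,6): flips 3 -> legal
(3,6): flips 2 -> legal
(3,7): no bracket -> illegal
(4,1): flips 1 -> legal
(4,7): flips 2 -> legal
(5,5): no bracket -> illegal
(6,6): no bracket -> illegal
W mobility = 8

Answer: B=11 W=8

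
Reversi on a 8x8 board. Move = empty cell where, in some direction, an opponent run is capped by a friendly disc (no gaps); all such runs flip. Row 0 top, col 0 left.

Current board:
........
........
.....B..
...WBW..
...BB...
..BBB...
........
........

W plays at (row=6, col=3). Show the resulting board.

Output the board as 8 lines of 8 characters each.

Answer: ........
........
.....B..
...WBW..
...WB...
..BWB...
...W....
........

Derivation:
Place W at (6,3); scan 8 dirs for brackets.
Dir NW: opp run (5,2), next='.' -> no flip
Dir N: opp run (5,3) (4,3) capped by W -> flip
Dir NE: opp run (5,4), next='.' -> no flip
Dir W: first cell '.' (not opp) -> no flip
Dir E: first cell '.' (not opp) -> no flip
Dir SW: first cell '.' (not opp) -> no flip
Dir S: first cell '.' (not opp) -> no flip
Dir SE: first cell '.' (not opp) -> no flip
All flips: (4,3) (5,3)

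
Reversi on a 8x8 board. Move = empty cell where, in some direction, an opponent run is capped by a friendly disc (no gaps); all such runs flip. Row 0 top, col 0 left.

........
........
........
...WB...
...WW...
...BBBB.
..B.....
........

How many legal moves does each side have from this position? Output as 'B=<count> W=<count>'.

-- B to move --
(2,2): flips 2 -> legal
(2,3): flips 2 -> legal
(2,4): no bracket -> illegal
(3,2): flips 2 -> legal
(3,5): flips 1 -> legal
(4,2): no bracket -> illegal
(4,5): no bracket -> illegal
(5,2): flips 1 -> legal
B mobility = 5
-- W to move --
(2,3): no bracket -> illegal
(2,4): flips 1 -> legal
(2,5): flips 1 -> legal
(3,5): flips 1 -> legal
(4,2): no bracket -> illegal
(4,5): no bracket -> illegal
(4,6): no bracket -> illegal
(4,7): no bracket -> illegal
(5,1): no bracket -> illegal
(5,2): no bracket -> illegal
(5,7): no bracket -> illegal
(6,1): no bracket -> illegal
(6,3): flips 1 -> legal
(6,4): flips 1 -> legal
(6,5): flips 1 -> legal
(6,6): flips 1 -> legal
(6,7): no bracket -> illegal
(7,1): flips 2 -> legal
(7,2): no bracket -> illegal
(7,3): no bracket -> illegal
W mobility = 8

Answer: B=5 W=8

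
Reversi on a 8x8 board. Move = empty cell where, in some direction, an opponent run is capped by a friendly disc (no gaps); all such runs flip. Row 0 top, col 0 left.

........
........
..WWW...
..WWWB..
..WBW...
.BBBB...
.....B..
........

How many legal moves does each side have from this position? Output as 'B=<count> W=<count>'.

-- B to move --
(1,1): no bracket -> illegal
(1,2): flips 3 -> legal
(1,3): flips 3 -> legal
(1,4): flips 3 -> legal
(1,5): flips 3 -> legal
(2,1): flips 1 -> legal
(2,5): flips 1 -> legal
(3,1): flips 4 -> legal
(4,1): flips 1 -> legal
(4,5): flips 1 -> legal
(5,5): no bracket -> illegal
B mobility = 9
-- W to move --
(2,5): no bracket -> illegal
(2,6): flips 1 -> legal
(3,6): flips 1 -> legal
(4,0): no bracket -> illegal
(4,1): no bracket -> illegal
(4,5): no bracket -> illegal
(4,6): flips 1 -> legal
(5,0): no bracket -> illegal
(5,5): no bracket -> illegal
(5,6): no bracket -> illegal
(6,0): flips 1 -> legal
(6,1): flips 2 -> legal
(6,2): flips 2 -> legal
(6,3): flips 2 -> legal
(6,4): flips 2 -> legal
(6,6): no bracket -> illegal
(7,4): no bracket -> illegal
(7,5): no bracket -> illegal
(7,6): flips 3 -> legal
W mobility = 9

Answer: B=9 W=9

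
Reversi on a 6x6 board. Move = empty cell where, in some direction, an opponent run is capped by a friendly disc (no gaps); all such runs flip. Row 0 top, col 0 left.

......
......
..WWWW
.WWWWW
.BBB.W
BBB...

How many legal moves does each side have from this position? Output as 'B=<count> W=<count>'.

Answer: B=6 W=2

Derivation:
-- B to move --
(1,1): no bracket -> illegal
(1,2): flips 2 -> legal
(1,3): flips 2 -> legal
(1,4): flips 2 -> legal
(1,5): flips 2 -> legal
(2,0): flips 1 -> legal
(2,1): flips 2 -> legal
(3,0): no bracket -> illegal
(4,0): no bracket -> illegal
(4,4): no bracket -> illegal
(5,4): no bracket -> illegal
(5,5): no bracket -> illegal
B mobility = 6
-- W to move --
(3,0): no bracket -> illegal
(4,0): no bracket -> illegal
(4,4): no bracket -> illegal
(5,3): flips 2 -> legal
(5,4): flips 1 -> legal
W mobility = 2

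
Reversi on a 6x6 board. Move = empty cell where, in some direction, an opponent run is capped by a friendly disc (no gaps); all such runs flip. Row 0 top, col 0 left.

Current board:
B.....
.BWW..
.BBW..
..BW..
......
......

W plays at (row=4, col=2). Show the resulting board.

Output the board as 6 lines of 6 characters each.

Place W at (4,2); scan 8 dirs for brackets.
Dir NW: first cell '.' (not opp) -> no flip
Dir N: opp run (3,2) (2,2) capped by W -> flip
Dir NE: first cell 'W' (not opp) -> no flip
Dir W: first cell '.' (not opp) -> no flip
Dir E: first cell '.' (not opp) -> no flip
Dir SW: first cell '.' (not opp) -> no flip
Dir S: first cell '.' (not opp) -> no flip
Dir SE: first cell '.' (not opp) -> no flip
All flips: (2,2) (3,2)

Answer: B.....
.BWW..
.BWW..
..WW..
..W...
......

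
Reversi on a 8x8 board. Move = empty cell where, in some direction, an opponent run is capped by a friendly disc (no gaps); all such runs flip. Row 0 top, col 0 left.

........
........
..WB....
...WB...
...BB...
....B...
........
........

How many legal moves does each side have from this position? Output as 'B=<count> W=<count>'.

-- B to move --
(1,1): flips 2 -> legal
(1,2): no bracket -> illegal
(1,3): no bracket -> illegal
(2,1): flips 1 -> legal
(2,4): no bracket -> illegal
(3,1): no bracket -> illegal
(3,2): flips 1 -> legal
(4,2): no bracket -> illegal
B mobility = 3
-- W to move --
(1,2): no bracket -> illegal
(1,3): flips 1 -> legal
(1,4): no bracket -> illegal
(2,4): flips 1 -> legal
(2,5): no bracket -> illegal
(3,2): no bracket -> illegal
(3,5): flips 1 -> legal
(4,2): no bracket -> illegal
(4,5): no bracket -> illegal
(5,2): no bracket -> illegal
(5,3): flips 1 -> legal
(5,5): flips 1 -> legal
(6,3): no bracket -> illegal
(6,4): no bracket -> illegal
(6,5): no bracket -> illegal
W mobility = 5

Answer: B=3 W=5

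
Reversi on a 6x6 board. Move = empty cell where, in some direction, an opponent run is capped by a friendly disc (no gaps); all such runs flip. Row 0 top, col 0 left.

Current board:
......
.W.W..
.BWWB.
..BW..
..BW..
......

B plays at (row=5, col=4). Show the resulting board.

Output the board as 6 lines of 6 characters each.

Place B at (5,4); scan 8 dirs for brackets.
Dir NW: opp run (4,3) capped by B -> flip
Dir N: first cell '.' (not opp) -> no flip
Dir NE: first cell '.' (not opp) -> no flip
Dir W: first cell '.' (not opp) -> no flip
Dir E: first cell '.' (not opp) -> no flip
Dir SW: edge -> no flip
Dir S: edge -> no flip
Dir SE: edge -> no flip
All flips: (4,3)

Answer: ......
.W.W..
.BWWB.
..BW..
..BB..
....B.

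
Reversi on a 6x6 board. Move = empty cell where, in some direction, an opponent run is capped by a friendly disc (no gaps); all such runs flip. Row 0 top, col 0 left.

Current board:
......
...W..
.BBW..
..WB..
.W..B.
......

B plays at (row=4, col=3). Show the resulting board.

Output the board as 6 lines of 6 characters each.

Place B at (4,3); scan 8 dirs for brackets.
Dir NW: opp run (3,2) capped by B -> flip
Dir N: first cell 'B' (not opp) -> no flip
Dir NE: first cell '.' (not opp) -> no flip
Dir W: first cell '.' (not opp) -> no flip
Dir E: first cell 'B' (not opp) -> no flip
Dir SW: first cell '.' (not opp) -> no flip
Dir S: first cell '.' (not opp) -> no flip
Dir SE: first cell '.' (not opp) -> no flip
All flips: (3,2)

Answer: ......
...W..
.BBW..
..BB..
.W.BB.
......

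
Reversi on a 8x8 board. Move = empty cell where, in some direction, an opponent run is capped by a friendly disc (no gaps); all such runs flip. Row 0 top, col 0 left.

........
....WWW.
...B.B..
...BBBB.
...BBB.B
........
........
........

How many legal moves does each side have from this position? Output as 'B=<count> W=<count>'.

Answer: B=3 W=3

Derivation:
-- B to move --
(0,3): flips 1 -> legal
(0,4): no bracket -> illegal
(0,5): flips 2 -> legal
(0,6): no bracket -> illegal
(0,7): flips 1 -> legal
(1,3): no bracket -> illegal
(1,7): no bracket -> illegal
(2,4): no bracket -> illegal
(2,6): no bracket -> illegal
(2,7): no bracket -> illegal
B mobility = 3
-- W to move --
(1,2): no bracket -> illegal
(1,3): no bracket -> illegal
(2,2): no bracket -> illegal
(2,4): no bracket -> illegal
(2,6): no bracket -> illegal
(2,7): no bracket -> illegal
(3,2): flips 1 -> legal
(3,7): no bracket -> illegal
(4,2): no bracket -> illegal
(4,6): no bracket -> illegal
(5,2): flips 3 -> legal
(5,3): no bracket -> illegal
(5,4): no bracket -> illegal
(5,5): flips 3 -> legal
(5,6): no bracket -> illegal
(5,7): no bracket -> illegal
W mobility = 3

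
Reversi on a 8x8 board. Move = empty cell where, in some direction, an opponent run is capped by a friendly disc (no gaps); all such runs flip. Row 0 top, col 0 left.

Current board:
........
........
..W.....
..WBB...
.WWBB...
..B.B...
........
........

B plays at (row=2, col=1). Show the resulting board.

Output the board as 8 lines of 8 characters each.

Answer: ........
........
.BW.....
..BBB...
.WWBB...
..B.B...
........
........

Derivation:
Place B at (2,1); scan 8 dirs for brackets.
Dir NW: first cell '.' (not opp) -> no flip
Dir N: first cell '.' (not opp) -> no flip
Dir NE: first cell '.' (not opp) -> no flip
Dir W: first cell '.' (not opp) -> no flip
Dir E: opp run (2,2), next='.' -> no flip
Dir SW: first cell '.' (not opp) -> no flip
Dir S: first cell '.' (not opp) -> no flip
Dir SE: opp run (3,2) capped by B -> flip
All flips: (3,2)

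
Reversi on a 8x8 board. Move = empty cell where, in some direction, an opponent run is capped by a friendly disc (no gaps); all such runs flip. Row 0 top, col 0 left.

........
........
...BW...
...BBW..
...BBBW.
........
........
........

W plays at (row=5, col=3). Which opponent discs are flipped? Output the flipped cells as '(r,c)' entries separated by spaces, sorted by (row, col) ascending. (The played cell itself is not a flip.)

Answer: (4,4)

Derivation:
Dir NW: first cell '.' (not opp) -> no flip
Dir N: opp run (4,3) (3,3) (2,3), next='.' -> no flip
Dir NE: opp run (4,4) capped by W -> flip
Dir W: first cell '.' (not opp) -> no flip
Dir E: first cell '.' (not opp) -> no flip
Dir SW: first cell '.' (not opp) -> no flip
Dir S: first cell '.' (not opp) -> no flip
Dir SE: first cell '.' (not opp) -> no flip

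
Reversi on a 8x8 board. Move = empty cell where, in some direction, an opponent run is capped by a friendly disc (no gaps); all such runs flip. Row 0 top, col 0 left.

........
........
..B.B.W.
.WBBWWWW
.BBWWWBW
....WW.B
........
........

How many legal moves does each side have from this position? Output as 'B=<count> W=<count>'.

-- B to move --
(1,5): no bracket -> illegal
(1,6): flips 2 -> legal
(1,7): no bracket -> illegal
(2,0): flips 1 -> legal
(2,1): flips 1 -> legal
(2,3): no bracket -> illegal
(2,5): no bracket -> illegal
(2,7): flips 2 -> legal
(3,0): flips 1 -> legal
(4,0): flips 1 -> legal
(5,2): no bracket -> illegal
(5,3): flips 1 -> legal
(5,6): no bracket -> illegal
(6,3): no bracket -> illegal
(6,4): flips 4 -> legal
(6,5): flips 2 -> legal
(6,6): flips 2 -> legal
B mobility = 10
-- W to move --
(1,1): flips 2 -> legal
(1,2): no bracket -> illegal
(1,3): flips 2 -> legal
(1,4): flips 1 -> legal
(1,5): no bracket -> illegal
(2,1): flips 1 -> legal
(2,3): flips 1 -> legal
(2,5): no bracket -> illegal
(3,0): no bracket -> illegal
(4,0): flips 2 -> legal
(5,0): no bracket -> illegal
(5,1): flips 1 -> legal
(5,2): no bracket -> illegal
(5,3): flips 1 -> legal
(5,6): flips 1 -> legal
(6,6): no bracket -> illegal
(6,7): flips 1 -> legal
W mobility = 10

Answer: B=10 W=10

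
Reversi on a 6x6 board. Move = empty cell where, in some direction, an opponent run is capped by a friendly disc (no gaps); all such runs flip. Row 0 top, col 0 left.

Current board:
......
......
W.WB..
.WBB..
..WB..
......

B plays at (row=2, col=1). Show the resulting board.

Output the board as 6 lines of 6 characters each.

Answer: ......
......
WBBB..
.WBB..
..WB..
......

Derivation:
Place B at (2,1); scan 8 dirs for brackets.
Dir NW: first cell '.' (not opp) -> no flip
Dir N: first cell '.' (not opp) -> no flip
Dir NE: first cell '.' (not opp) -> no flip
Dir W: opp run (2,0), next=edge -> no flip
Dir E: opp run (2,2) capped by B -> flip
Dir SW: first cell '.' (not opp) -> no flip
Dir S: opp run (3,1), next='.' -> no flip
Dir SE: first cell 'B' (not opp) -> no flip
All flips: (2,2)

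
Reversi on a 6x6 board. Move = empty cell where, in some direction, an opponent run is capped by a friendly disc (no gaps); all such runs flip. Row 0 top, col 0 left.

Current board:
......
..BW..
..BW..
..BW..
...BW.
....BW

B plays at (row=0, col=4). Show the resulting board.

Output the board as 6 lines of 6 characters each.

Place B at (0,4); scan 8 dirs for brackets.
Dir NW: edge -> no flip
Dir N: edge -> no flip
Dir NE: edge -> no flip
Dir W: first cell '.' (not opp) -> no flip
Dir E: first cell '.' (not opp) -> no flip
Dir SW: opp run (1,3) capped by B -> flip
Dir S: first cell '.' (not opp) -> no flip
Dir SE: first cell '.' (not opp) -> no flip
All flips: (1,3)

Answer: ....B.
..BB..
..BW..
..BW..
...BW.
....BW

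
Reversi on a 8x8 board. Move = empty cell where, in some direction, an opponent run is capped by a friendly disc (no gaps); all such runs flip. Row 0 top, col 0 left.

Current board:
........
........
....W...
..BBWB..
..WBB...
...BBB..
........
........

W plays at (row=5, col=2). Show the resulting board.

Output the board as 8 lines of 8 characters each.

Place W at (5,2); scan 8 dirs for brackets.
Dir NW: first cell '.' (not opp) -> no flip
Dir N: first cell 'W' (not opp) -> no flip
Dir NE: opp run (4,3) capped by W -> flip
Dir W: first cell '.' (not opp) -> no flip
Dir E: opp run (5,3) (5,4) (5,5), next='.' -> no flip
Dir SW: first cell '.' (not opp) -> no flip
Dir S: first cell '.' (not opp) -> no flip
Dir SE: first cell '.' (not opp) -> no flip
All flips: (4,3)

Answer: ........
........
....W...
..BBWB..
..WWB...
..WBBB..
........
........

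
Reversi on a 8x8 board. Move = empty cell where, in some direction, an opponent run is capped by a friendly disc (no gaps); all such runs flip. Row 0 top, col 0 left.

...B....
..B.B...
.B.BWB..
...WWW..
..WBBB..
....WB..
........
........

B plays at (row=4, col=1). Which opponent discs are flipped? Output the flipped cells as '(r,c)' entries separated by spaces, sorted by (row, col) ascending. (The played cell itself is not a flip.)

Answer: (4,2)

Derivation:
Dir NW: first cell '.' (not opp) -> no flip
Dir N: first cell '.' (not opp) -> no flip
Dir NE: first cell '.' (not opp) -> no flip
Dir W: first cell '.' (not opp) -> no flip
Dir E: opp run (4,2) capped by B -> flip
Dir SW: first cell '.' (not opp) -> no flip
Dir S: first cell '.' (not opp) -> no flip
Dir SE: first cell '.' (not opp) -> no flip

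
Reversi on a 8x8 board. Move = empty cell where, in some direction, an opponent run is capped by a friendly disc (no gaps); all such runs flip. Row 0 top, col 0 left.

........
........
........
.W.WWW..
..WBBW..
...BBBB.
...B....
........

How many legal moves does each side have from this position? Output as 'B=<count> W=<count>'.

Answer: B=9 W=8

Derivation:
-- B to move --
(2,0): flips 2 -> legal
(2,1): no bracket -> illegal
(2,2): flips 1 -> legal
(2,3): flips 3 -> legal
(2,4): flips 1 -> legal
(2,5): flips 3 -> legal
(2,6): flips 1 -> legal
(3,0): no bracket -> illegal
(3,2): no bracket -> illegal
(3,6): flips 1 -> legal
(4,0): no bracket -> illegal
(4,1): flips 1 -> legal
(4,6): flips 1 -> legal
(5,1): no bracket -> illegal
(5,2): no bracket -> illegal
B mobility = 9
-- W to move --
(3,2): no bracket -> illegal
(4,6): no bracket -> illegal
(4,7): no bracket -> illegal
(5,2): flips 1 -> legal
(5,7): no bracket -> illegal
(6,2): flips 2 -> legal
(6,4): flips 3 -> legal
(6,5): flips 1 -> legal
(6,6): flips 2 -> legal
(6,7): flips 1 -> legal
(7,2): flips 2 -> legal
(7,3): flips 3 -> legal
(7,4): no bracket -> illegal
W mobility = 8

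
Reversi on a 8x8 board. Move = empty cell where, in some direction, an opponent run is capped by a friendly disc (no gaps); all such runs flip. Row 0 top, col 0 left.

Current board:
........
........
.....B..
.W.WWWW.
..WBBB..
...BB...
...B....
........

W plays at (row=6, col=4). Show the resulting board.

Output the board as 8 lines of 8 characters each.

Answer: ........
........
.....B..
.W.WWWW.
..WBWB..
...WW...
...BW...
........

Derivation:
Place W at (6,4); scan 8 dirs for brackets.
Dir NW: opp run (5,3) capped by W -> flip
Dir N: opp run (5,4) (4,4) capped by W -> flip
Dir NE: first cell '.' (not opp) -> no flip
Dir W: opp run (6,3), next='.' -> no flip
Dir E: first cell '.' (not opp) -> no flip
Dir SW: first cell '.' (not opp) -> no flip
Dir S: first cell '.' (not opp) -> no flip
Dir SE: first cell '.' (not opp) -> no flip
All flips: (4,4) (5,3) (5,4)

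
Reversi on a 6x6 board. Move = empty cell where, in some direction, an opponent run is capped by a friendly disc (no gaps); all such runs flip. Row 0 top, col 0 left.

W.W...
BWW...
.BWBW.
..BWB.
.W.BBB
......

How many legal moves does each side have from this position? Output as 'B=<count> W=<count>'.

Answer: B=6 W=10

Derivation:
-- B to move --
(0,1): flips 2 -> legal
(0,3): flips 1 -> legal
(1,3): flips 2 -> legal
(1,4): flips 1 -> legal
(1,5): no bracket -> illegal
(2,0): no bracket -> illegal
(2,5): flips 1 -> legal
(3,0): no bracket -> illegal
(3,1): no bracket -> illegal
(3,5): no bracket -> illegal
(4,0): no bracket -> illegal
(4,2): no bracket -> illegal
(5,0): flips 1 -> legal
(5,1): no bracket -> illegal
(5,2): no bracket -> illegal
B mobility = 6
-- W to move --
(0,1): no bracket -> illegal
(1,3): flips 1 -> legal
(1,4): flips 2 -> legal
(2,0): flips 2 -> legal
(2,5): no bracket -> illegal
(3,0): flips 1 -> legal
(3,1): flips 2 -> legal
(3,5): flips 1 -> legal
(4,2): flips 1 -> legal
(5,2): no bracket -> illegal
(5,3): flips 1 -> legal
(5,4): flips 2 -> legal
(5,5): flips 1 -> legal
W mobility = 10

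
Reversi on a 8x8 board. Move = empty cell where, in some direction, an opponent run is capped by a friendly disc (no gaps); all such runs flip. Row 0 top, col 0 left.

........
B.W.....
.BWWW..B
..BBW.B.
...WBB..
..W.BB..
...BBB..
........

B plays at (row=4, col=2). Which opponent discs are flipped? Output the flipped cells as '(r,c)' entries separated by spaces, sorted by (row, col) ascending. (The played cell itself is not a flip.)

Dir NW: first cell '.' (not opp) -> no flip
Dir N: first cell 'B' (not opp) -> no flip
Dir NE: first cell 'B' (not opp) -> no flip
Dir W: first cell '.' (not opp) -> no flip
Dir E: opp run (4,3) capped by B -> flip
Dir SW: first cell '.' (not opp) -> no flip
Dir S: opp run (5,2), next='.' -> no flip
Dir SE: first cell '.' (not opp) -> no flip

Answer: (4,3)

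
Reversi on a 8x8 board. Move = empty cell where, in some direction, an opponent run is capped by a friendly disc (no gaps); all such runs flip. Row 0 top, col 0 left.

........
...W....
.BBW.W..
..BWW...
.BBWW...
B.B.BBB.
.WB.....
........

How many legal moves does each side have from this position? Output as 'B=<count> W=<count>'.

-- B to move --
(0,2): no bracket -> illegal
(0,3): no bracket -> illegal
(0,4): flips 1 -> legal
(1,2): no bracket -> illegal
(1,4): flips 1 -> legal
(1,5): no bracket -> illegal
(1,6): flips 3 -> legal
(2,4): flips 4 -> legal
(2,6): no bracket -> illegal
(3,5): flips 2 -> legal
(3,6): no bracket -> illegal
(4,5): flips 2 -> legal
(5,1): no bracket -> illegal
(5,3): no bracket -> illegal
(6,0): flips 1 -> legal
(7,0): flips 1 -> legal
(7,1): no bracket -> illegal
(7,2): flips 1 -> legal
B mobility = 9
-- W to move --
(1,0): flips 2 -> legal
(1,1): flips 1 -> legal
(1,2): no bracket -> illegal
(2,0): flips 2 -> legal
(3,0): no bracket -> illegal
(3,1): flips 2 -> legal
(4,0): flips 2 -> legal
(4,5): no bracket -> illegal
(4,6): no bracket -> illegal
(4,7): no bracket -> illegal
(5,1): flips 1 -> legal
(5,3): no bracket -> illegal
(5,7): no bracket -> illegal
(6,0): no bracket -> illegal
(6,3): flips 1 -> legal
(6,4): flips 1 -> legal
(6,5): flips 1 -> legal
(6,6): flips 1 -> legal
(6,7): no bracket -> illegal
(7,1): no bracket -> illegal
(7,2): no bracket -> illegal
(7,3): no bracket -> illegal
W mobility = 10

Answer: B=9 W=10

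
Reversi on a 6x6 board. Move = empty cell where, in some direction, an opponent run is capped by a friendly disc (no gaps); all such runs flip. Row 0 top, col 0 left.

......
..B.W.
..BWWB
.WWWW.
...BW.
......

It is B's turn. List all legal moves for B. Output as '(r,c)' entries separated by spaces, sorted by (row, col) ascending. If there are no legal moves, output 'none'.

(0,3): flips 1 -> legal
(0,4): no bracket -> illegal
(0,5): no bracket -> illegal
(1,3): flips 2 -> legal
(1,5): no bracket -> illegal
(2,0): no bracket -> illegal
(2,1): flips 1 -> legal
(3,0): no bracket -> illegal
(3,5): no bracket -> illegal
(4,0): flips 1 -> legal
(4,1): no bracket -> illegal
(4,2): flips 1 -> legal
(4,5): flips 3 -> legal
(5,3): no bracket -> illegal
(5,4): no bracket -> illegal
(5,5): flips 2 -> legal

Answer: (0,3) (1,3) (2,1) (4,0) (4,2) (4,5) (5,5)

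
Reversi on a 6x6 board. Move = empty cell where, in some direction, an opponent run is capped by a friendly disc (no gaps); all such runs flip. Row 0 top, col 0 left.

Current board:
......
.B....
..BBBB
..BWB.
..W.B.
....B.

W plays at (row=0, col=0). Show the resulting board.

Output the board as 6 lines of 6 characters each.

Answer: W.....
.W....
..WBBB
..BWB.
..W.B.
....B.

Derivation:
Place W at (0,0); scan 8 dirs for brackets.
Dir NW: edge -> no flip
Dir N: edge -> no flip
Dir NE: edge -> no flip
Dir W: edge -> no flip
Dir E: first cell '.' (not opp) -> no flip
Dir SW: edge -> no flip
Dir S: first cell '.' (not opp) -> no flip
Dir SE: opp run (1,1) (2,2) capped by W -> flip
All flips: (1,1) (2,2)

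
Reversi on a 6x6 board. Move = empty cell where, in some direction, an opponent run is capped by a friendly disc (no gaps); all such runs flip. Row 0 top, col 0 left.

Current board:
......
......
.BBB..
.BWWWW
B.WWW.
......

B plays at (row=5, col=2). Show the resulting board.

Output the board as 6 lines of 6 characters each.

Answer: ......
......
.BBB..
.BBWWW
B.BWW.
..B...

Derivation:
Place B at (5,2); scan 8 dirs for brackets.
Dir NW: first cell '.' (not opp) -> no flip
Dir N: opp run (4,2) (3,2) capped by B -> flip
Dir NE: opp run (4,3) (3,4), next='.' -> no flip
Dir W: first cell '.' (not opp) -> no flip
Dir E: first cell '.' (not opp) -> no flip
Dir SW: edge -> no flip
Dir S: edge -> no flip
Dir SE: edge -> no flip
All flips: (3,2) (4,2)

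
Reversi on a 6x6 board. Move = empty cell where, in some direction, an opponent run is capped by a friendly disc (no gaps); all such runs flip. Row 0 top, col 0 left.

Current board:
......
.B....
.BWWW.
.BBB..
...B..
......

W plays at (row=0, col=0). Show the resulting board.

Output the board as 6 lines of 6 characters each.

Answer: W.....
.W....
.BWWW.
.BBB..
...B..
......

Derivation:
Place W at (0,0); scan 8 dirs for brackets.
Dir NW: edge -> no flip
Dir N: edge -> no flip
Dir NE: edge -> no flip
Dir W: edge -> no flip
Dir E: first cell '.' (not opp) -> no flip
Dir SW: edge -> no flip
Dir S: first cell '.' (not opp) -> no flip
Dir SE: opp run (1,1) capped by W -> flip
All flips: (1,1)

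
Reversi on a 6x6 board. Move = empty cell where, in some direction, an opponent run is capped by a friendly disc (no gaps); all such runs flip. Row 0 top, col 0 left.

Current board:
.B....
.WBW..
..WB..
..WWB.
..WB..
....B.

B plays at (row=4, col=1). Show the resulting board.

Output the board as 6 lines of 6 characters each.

Answer: .B....
.WBW..
..WB..
..BWB.
.BBB..
....B.

Derivation:
Place B at (4,1); scan 8 dirs for brackets.
Dir NW: first cell '.' (not opp) -> no flip
Dir N: first cell '.' (not opp) -> no flip
Dir NE: opp run (3,2) capped by B -> flip
Dir W: first cell '.' (not opp) -> no flip
Dir E: opp run (4,2) capped by B -> flip
Dir SW: first cell '.' (not opp) -> no flip
Dir S: first cell '.' (not opp) -> no flip
Dir SE: first cell '.' (not opp) -> no flip
All flips: (3,2) (4,2)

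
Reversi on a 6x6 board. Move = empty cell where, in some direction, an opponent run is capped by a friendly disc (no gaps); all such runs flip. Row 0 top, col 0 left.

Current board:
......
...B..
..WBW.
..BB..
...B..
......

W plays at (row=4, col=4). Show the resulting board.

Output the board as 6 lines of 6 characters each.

Place W at (4,4); scan 8 dirs for brackets.
Dir NW: opp run (3,3) capped by W -> flip
Dir N: first cell '.' (not opp) -> no flip
Dir NE: first cell '.' (not opp) -> no flip
Dir W: opp run (4,3), next='.' -> no flip
Dir E: first cell '.' (not opp) -> no flip
Dir SW: first cell '.' (not opp) -> no flip
Dir S: first cell '.' (not opp) -> no flip
Dir SE: first cell '.' (not opp) -> no flip
All flips: (3,3)

Answer: ......
...B..
..WBW.
..BW..
...BW.
......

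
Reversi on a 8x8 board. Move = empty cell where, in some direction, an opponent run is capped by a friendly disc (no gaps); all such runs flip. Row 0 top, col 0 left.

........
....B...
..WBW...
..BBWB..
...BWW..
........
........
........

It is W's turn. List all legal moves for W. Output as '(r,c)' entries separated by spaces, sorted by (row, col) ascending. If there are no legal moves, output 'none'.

(0,3): no bracket -> illegal
(0,4): flips 1 -> legal
(0,5): no bracket -> illegal
(1,2): flips 1 -> legal
(1,3): no bracket -> illegal
(1,5): no bracket -> illegal
(2,1): no bracket -> illegal
(2,5): flips 1 -> legal
(2,6): flips 1 -> legal
(3,1): flips 2 -> legal
(3,6): flips 1 -> legal
(4,1): no bracket -> illegal
(4,2): flips 3 -> legal
(4,6): flips 1 -> legal
(5,2): flips 1 -> legal
(5,3): no bracket -> illegal
(5,4): no bracket -> illegal

Answer: (0,4) (1,2) (2,5) (2,6) (3,1) (3,6) (4,2) (4,6) (5,2)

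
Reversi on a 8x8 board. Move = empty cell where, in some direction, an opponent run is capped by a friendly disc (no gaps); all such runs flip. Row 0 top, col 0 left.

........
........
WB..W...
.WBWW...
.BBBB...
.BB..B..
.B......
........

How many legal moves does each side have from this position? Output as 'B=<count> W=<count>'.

Answer: B=7 W=8

Derivation:
-- B to move --
(1,0): no bracket -> illegal
(1,1): no bracket -> illegal
(1,3): no bracket -> illegal
(1,4): flips 2 -> legal
(1,5): flips 2 -> legal
(2,2): flips 1 -> legal
(2,3): flips 1 -> legal
(2,5): flips 1 -> legal
(3,0): flips 1 -> legal
(3,5): flips 2 -> legal
(4,0): no bracket -> illegal
(4,5): no bracket -> illegal
B mobility = 7
-- W to move --
(1,0): no bracket -> illegal
(1,1): flips 1 -> legal
(1,2): no bracket -> illegal
(2,2): flips 1 -> legal
(2,3): no bracket -> illegal
(3,0): no bracket -> illegal
(3,5): no bracket -> illegal
(4,0): no bracket -> illegal
(4,5): no bracket -> illegal
(4,6): no bracket -> illegal
(5,0): no bracket -> illegal
(5,3): flips 2 -> legal
(5,4): flips 1 -> legal
(5,6): no bracket -> illegal
(6,0): flips 2 -> legal
(6,2): no bracket -> illegal
(6,3): no bracket -> illegal
(6,4): no bracket -> illegal
(6,5): no bracket -> illegal
(6,6): flips 2 -> legal
(7,0): flips 3 -> legal
(7,1): flips 3 -> legal
(7,2): no bracket -> illegal
W mobility = 8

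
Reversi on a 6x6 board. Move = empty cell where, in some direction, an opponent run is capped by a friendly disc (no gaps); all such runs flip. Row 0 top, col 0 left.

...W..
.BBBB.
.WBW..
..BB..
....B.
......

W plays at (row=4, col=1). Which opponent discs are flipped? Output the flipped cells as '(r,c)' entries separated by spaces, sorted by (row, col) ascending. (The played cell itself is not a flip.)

Answer: (3,2)

Derivation:
Dir NW: first cell '.' (not opp) -> no flip
Dir N: first cell '.' (not opp) -> no flip
Dir NE: opp run (3,2) capped by W -> flip
Dir W: first cell '.' (not opp) -> no flip
Dir E: first cell '.' (not opp) -> no flip
Dir SW: first cell '.' (not opp) -> no flip
Dir S: first cell '.' (not opp) -> no flip
Dir SE: first cell '.' (not opp) -> no flip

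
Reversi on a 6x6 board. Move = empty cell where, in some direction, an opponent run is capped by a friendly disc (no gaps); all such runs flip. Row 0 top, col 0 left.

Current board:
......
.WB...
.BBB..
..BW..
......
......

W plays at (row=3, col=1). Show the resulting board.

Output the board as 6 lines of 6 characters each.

Answer: ......
.WB...
.WBB..
.WWW..
......
......

Derivation:
Place W at (3,1); scan 8 dirs for brackets.
Dir NW: first cell '.' (not opp) -> no flip
Dir N: opp run (2,1) capped by W -> flip
Dir NE: opp run (2,2), next='.' -> no flip
Dir W: first cell '.' (not opp) -> no flip
Dir E: opp run (3,2) capped by W -> flip
Dir SW: first cell '.' (not opp) -> no flip
Dir S: first cell '.' (not opp) -> no flip
Dir SE: first cell '.' (not opp) -> no flip
All flips: (2,1) (3,2)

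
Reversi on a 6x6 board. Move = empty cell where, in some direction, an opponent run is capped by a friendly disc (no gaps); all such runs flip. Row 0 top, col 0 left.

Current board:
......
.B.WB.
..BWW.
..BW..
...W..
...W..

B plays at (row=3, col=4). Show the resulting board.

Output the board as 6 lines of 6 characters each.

Answer: ......
.B.WB.
..BWB.
..BBB.
...W..
...W..

Derivation:
Place B at (3,4); scan 8 dirs for brackets.
Dir NW: opp run (2,3), next='.' -> no flip
Dir N: opp run (2,4) capped by B -> flip
Dir NE: first cell '.' (not opp) -> no flip
Dir W: opp run (3,3) capped by B -> flip
Dir E: first cell '.' (not opp) -> no flip
Dir SW: opp run (4,3), next='.' -> no flip
Dir S: first cell '.' (not opp) -> no flip
Dir SE: first cell '.' (not opp) -> no flip
All flips: (2,4) (3,3)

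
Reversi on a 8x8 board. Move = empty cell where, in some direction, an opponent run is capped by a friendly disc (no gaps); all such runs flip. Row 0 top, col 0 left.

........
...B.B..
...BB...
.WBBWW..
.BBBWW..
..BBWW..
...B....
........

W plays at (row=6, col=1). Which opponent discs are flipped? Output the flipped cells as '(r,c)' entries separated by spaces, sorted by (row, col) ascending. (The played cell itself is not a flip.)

Dir NW: first cell '.' (not opp) -> no flip
Dir N: first cell '.' (not opp) -> no flip
Dir NE: opp run (5,2) (4,3) capped by W -> flip
Dir W: first cell '.' (not opp) -> no flip
Dir E: first cell '.' (not opp) -> no flip
Dir SW: first cell '.' (not opp) -> no flip
Dir S: first cell '.' (not opp) -> no flip
Dir SE: first cell '.' (not opp) -> no flip

Answer: (4,3) (5,2)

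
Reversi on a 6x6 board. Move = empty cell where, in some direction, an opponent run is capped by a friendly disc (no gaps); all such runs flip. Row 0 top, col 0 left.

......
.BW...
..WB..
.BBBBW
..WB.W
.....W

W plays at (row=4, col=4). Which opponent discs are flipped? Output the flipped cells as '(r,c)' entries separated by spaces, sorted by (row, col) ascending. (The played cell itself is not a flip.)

Answer: (3,3) (4,3)

Derivation:
Dir NW: opp run (3,3) capped by W -> flip
Dir N: opp run (3,4), next='.' -> no flip
Dir NE: first cell 'W' (not opp) -> no flip
Dir W: opp run (4,3) capped by W -> flip
Dir E: first cell 'W' (not opp) -> no flip
Dir SW: first cell '.' (not opp) -> no flip
Dir S: first cell '.' (not opp) -> no flip
Dir SE: first cell 'W' (not opp) -> no flip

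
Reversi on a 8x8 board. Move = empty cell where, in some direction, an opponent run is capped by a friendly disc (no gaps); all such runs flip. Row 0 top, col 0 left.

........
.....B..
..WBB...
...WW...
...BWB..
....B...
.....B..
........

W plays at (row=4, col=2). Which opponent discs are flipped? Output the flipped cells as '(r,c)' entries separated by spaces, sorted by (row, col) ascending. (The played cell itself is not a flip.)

Dir NW: first cell '.' (not opp) -> no flip
Dir N: first cell '.' (not opp) -> no flip
Dir NE: first cell 'W' (not opp) -> no flip
Dir W: first cell '.' (not opp) -> no flip
Dir E: opp run (4,3) capped by W -> flip
Dir SW: first cell '.' (not opp) -> no flip
Dir S: first cell '.' (not opp) -> no flip
Dir SE: first cell '.' (not opp) -> no flip

Answer: (4,3)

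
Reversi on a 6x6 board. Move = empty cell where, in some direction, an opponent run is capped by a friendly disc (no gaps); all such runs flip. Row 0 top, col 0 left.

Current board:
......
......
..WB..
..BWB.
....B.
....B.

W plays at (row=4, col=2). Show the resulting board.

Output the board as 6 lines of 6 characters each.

Place W at (4,2); scan 8 dirs for brackets.
Dir NW: first cell '.' (not opp) -> no flip
Dir N: opp run (3,2) capped by W -> flip
Dir NE: first cell 'W' (not opp) -> no flip
Dir W: first cell '.' (not opp) -> no flip
Dir E: first cell '.' (not opp) -> no flip
Dir SW: first cell '.' (not opp) -> no flip
Dir S: first cell '.' (not opp) -> no flip
Dir SE: first cell '.' (not opp) -> no flip
All flips: (3,2)

Answer: ......
......
..WB..
..WWB.
..W.B.
....B.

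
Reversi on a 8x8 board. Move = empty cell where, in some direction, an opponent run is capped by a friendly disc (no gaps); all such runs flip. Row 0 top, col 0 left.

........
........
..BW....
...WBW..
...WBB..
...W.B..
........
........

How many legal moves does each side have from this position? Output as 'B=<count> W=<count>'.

-- B to move --
(1,2): flips 1 -> legal
(1,3): no bracket -> illegal
(1,4): no bracket -> illegal
(2,4): flips 1 -> legal
(2,5): flips 1 -> legal
(2,6): flips 1 -> legal
(3,2): flips 1 -> legal
(3,6): flips 1 -> legal
(4,2): flips 1 -> legal
(4,6): no bracket -> illegal
(5,2): flips 1 -> legal
(5,4): no bracket -> illegal
(6,2): flips 1 -> legal
(6,3): no bracket -> illegal
(6,4): no bracket -> illegal
B mobility = 9
-- W to move --
(1,1): flips 1 -> legal
(1,2): no bracket -> illegal
(1,3): no bracket -> illegal
(2,1): flips 1 -> legal
(2,4): no bracket -> illegal
(2,5): flips 1 -> legal
(3,1): no bracket -> illegal
(3,2): no bracket -> illegal
(3,6): no bracket -> illegal
(4,6): flips 2 -> legal
(5,4): no bracket -> illegal
(5,6): flips 2 -> legal
(6,4): no bracket -> illegal
(6,5): flips 2 -> legal
(6,6): flips 2 -> legal
W mobility = 7

Answer: B=9 W=7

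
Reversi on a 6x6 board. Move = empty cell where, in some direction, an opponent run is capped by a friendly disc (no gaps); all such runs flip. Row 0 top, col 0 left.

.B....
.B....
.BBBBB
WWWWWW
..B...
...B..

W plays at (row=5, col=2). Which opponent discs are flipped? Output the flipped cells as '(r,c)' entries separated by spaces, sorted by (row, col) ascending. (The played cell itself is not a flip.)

Dir NW: first cell '.' (not opp) -> no flip
Dir N: opp run (4,2) capped by W -> flip
Dir NE: first cell '.' (not opp) -> no flip
Dir W: first cell '.' (not opp) -> no flip
Dir E: opp run (5,3), next='.' -> no flip
Dir SW: edge -> no flip
Dir S: edge -> no flip
Dir SE: edge -> no flip

Answer: (4,2)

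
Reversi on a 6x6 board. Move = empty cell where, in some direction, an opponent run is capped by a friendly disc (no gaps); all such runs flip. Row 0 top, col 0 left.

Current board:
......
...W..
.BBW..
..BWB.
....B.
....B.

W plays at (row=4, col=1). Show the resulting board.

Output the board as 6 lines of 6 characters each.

Place W at (4,1); scan 8 dirs for brackets.
Dir NW: first cell '.' (not opp) -> no flip
Dir N: first cell '.' (not opp) -> no flip
Dir NE: opp run (3,2) capped by W -> flip
Dir W: first cell '.' (not opp) -> no flip
Dir E: first cell '.' (not opp) -> no flip
Dir SW: first cell '.' (not opp) -> no flip
Dir S: first cell '.' (not opp) -> no flip
Dir SE: first cell '.' (not opp) -> no flip
All flips: (3,2)

Answer: ......
...W..
.BBW..
..WWB.
.W..B.
....B.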